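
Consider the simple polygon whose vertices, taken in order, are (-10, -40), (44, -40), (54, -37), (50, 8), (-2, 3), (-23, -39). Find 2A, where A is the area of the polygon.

Using the shoelace formula, 2A = |[(-10)·(-40) − 44·(-40)] + [44·(-37) − 54·(-40)] + [54·8 − 50·(-37)] + [50·3 − (-2)·8] + [(-2)·(-39) − (-23)·3] + [(-23)·(-40) − (-10)·(-39)]| = 5817, so the area is 5817/2.

5817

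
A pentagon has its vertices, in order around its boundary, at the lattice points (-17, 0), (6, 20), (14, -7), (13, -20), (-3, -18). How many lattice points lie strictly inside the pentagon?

The shoelace formula gives twice the area as |((-17)·20 − 6·0) + (6·(-7) − 14·20) + (14·(-20) − 13·(-7)) + (13·(-18) − (-3)·(-20)) + ((-3)·0 − (-17)·(-18))| = 1451, so the area is 1451/2.
Along each edge there are gcd(|Δx|,|Δy|)+1 lattice points, so counting each shared vertex once the boundary has gcd(23,20) + gcd(8,27) + gcd(1,13) + gcd(16,2) + gcd(14,18) = 1+1+1+2+2 = 7.
Pick's theorem gives I = A − B/2 + 1 = 1451/2 − 7/2 + 1 = 723.

723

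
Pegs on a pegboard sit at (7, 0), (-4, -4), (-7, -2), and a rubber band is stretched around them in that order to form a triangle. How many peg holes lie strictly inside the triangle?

The shoelace formula gives twice the area as |(7·(-4) − (-4)·0) + ((-4)·(-2) − (-7)·(-4)) + ((-7)·0 − 7·(-2))| = 34, so the area is 17.
Summing gcd(|Δx|,|Δy|) over the edges gives the boundary count: gcd(11,4) + gcd(3,2) + gcd(14,2) = 1+1+2 = 4.
Pick's theorem gives I = A − B/2 + 1 = 17 − 4/2 + 1 = 16.

16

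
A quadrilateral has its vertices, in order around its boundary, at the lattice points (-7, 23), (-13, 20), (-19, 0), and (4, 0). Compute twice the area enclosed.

Using the shoelace formula, 2A = |[(-7)·20 − (-13)·23] + [(-13)·0 − (-19)·20] + [(-19)·0 − 4·0] + [4·23 − (-7)·0]| = 631, so the area is 631/2.

631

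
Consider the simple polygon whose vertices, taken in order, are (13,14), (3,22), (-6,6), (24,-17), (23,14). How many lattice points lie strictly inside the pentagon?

By the shoelace formula, twice the signed area is |[13·22 − 3·14] + [3·6 − (-6)·22] + [(-6)·(-17) − 24·6] + [24·14 − 23·(-17)] + [23·14 − 13·14]| = 1219, so the area is 609.5.
The number of boundary lattice points is Σ gcd(|Δx|,|Δy|) = gcd(10,8) + gcd(9,16) + gcd(30,23) + gcd(1,31) + gcd(10,0) = 2+1+1+1+10 = 15.
By Pick's theorem A = I + B/2 − 1, so I = 609.5 − 15/2 + 1 = 603.

603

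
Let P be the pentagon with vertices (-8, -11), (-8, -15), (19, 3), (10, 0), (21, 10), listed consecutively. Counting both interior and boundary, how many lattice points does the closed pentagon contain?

The shoelace formula gives twice the area as |[(-8)·(-15) − (-8)·(-11)] + [(-8)·3 − 19·(-15)] + [19·0 − 10·3] + [10·10 − 21·0] + [21·(-11) − (-8)·10]| = 212, so the area is 106.
Summing gcd(|Δx|,|Δy|) over the edges gives the boundary count: gcd(0,4) + gcd(27,18) + gcd(9,3) + gcd(11,10) + gcd(29,21) = 4+9+3+1+1 = 18.
Pick's theorem gives I = A − B/2 + 1 = 106 − 18/2 + 1 = 98, so the closed region contains I + B = 98 + 18 = 116 lattice points.

116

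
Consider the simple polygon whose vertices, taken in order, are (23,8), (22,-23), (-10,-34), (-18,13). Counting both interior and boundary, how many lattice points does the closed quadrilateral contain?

1437

By the shoelace formula, twice the signed area is |(23·(-23) − 22·8) + (22·(-34) − (-10)·(-23)) + ((-10)·13 − (-18)·(-34)) + ((-18)·8 − 23·13)| = 2868, so the area is 1434.
The number of boundary lattice points is Σ gcd(|Δx|,|Δy|) = gcd(1,31) + gcd(32,11) + gcd(8,47) + gcd(41,5) = 1+1+1+1 = 4.
Pick's theorem gives I = A − B/2 + 1 = 1434 − 4/2 + 1 = 1433, so the closed region contains I + B = 1433 + 4 = 1437 lattice points.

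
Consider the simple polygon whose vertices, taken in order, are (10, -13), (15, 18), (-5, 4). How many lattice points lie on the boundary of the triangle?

Summing gcd(|Δx|,|Δy|) over the edges gives the boundary count: gcd(5,31) + gcd(20,14) + gcd(15,17) = 1+2+1 = 4.

4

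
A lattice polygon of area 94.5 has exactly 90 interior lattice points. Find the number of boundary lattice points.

Pick's theorem gives A = I + B/2 − 1, so B = 2(A − I + 1) = 2(94.5 − 90 + 1) = 11.

11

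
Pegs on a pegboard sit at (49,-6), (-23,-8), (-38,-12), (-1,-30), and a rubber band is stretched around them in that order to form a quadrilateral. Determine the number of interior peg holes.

1021

The shoelace formula gives twice the area as |(49·(-8) − (-23)·(-6)) + ((-23)·(-12) − (-38)·(-8)) + ((-38)·(-30) − (-1)·(-12)) + ((-1)·(-6) − 49·(-30))| = 2046, so the area is 1023.
Along each edge there are gcd(|Δx|,|Δy|)+1 lattice points, so counting each shared vertex once the boundary has gcd(72,2) + gcd(15,4) + gcd(37,18) + gcd(50,24) = 2+1+1+2 = 6.
By Pick's theorem A = I + B/2 − 1, so I = 1023 − 6/2 + 1 = 1021.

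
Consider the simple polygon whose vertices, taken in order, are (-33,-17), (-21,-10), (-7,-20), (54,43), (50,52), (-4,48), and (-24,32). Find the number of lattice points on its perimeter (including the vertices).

12

Along each edge there are gcd(|Δx|,|Δy|)+1 lattice points, so counting each shared vertex once the boundary has gcd(12,7) + gcd(14,10) + gcd(61,63) + gcd(4,9) + gcd(54,4) + gcd(20,16) + gcd(9,49) = 1+2+1+1+2+4+1 = 12.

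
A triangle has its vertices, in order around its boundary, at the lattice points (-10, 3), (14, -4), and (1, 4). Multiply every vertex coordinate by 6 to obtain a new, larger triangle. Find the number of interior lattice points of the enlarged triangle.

1810

By the shoelace formula, twice the signed area is |[(-10)·(-4) − 14·3] + [14·4 − 1·(-4)] + [1·3 − (-10)·4]| = 101, so the area is 101/2.
Along each edge there are gcd(|Δx|,|Δy|)+1 lattice points, so counting each shared vertex once the boundary has gcd(24,7) + gcd(13,8) + gcd(11,1) = 1+1+1 = 3.
Scaling by 6 multiplies the area by 6² = 36 (so the new area is 1818) and multiplies the boundary lattice-point count by 6, giving 18.
By Pick's theorem, the interior count of the dilated polygon is 1818 − 18/2 + 1 = 1810.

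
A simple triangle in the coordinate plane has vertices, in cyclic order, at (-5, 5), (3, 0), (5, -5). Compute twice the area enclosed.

30

Using the shoelace formula, 2A = |[(-5)·0 − 3·5] + [3·(-5) − 5·0] + [5·5 − (-5)·(-5)]| = 30, so the area is 15.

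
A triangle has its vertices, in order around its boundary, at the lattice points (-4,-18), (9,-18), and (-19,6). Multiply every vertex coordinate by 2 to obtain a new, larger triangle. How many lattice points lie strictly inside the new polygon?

605

Using the shoelace formula, 2A = |[(-4)·(-18) − 9·(-18)] + [9·6 − (-19)·(-18)] + [(-19)·(-18) − (-4)·6]| = 312, so the area is 156.
Along each edge there are gcd(|Δx|,|Δy|)+1 lattice points, so counting each shared vertex once the boundary has gcd(13,0) + gcd(28,24) + gcd(15,24) = 13+4+3 = 20.
Scaling by 2 multiplies the area by 2² = 4 (so the new area is 624) and multiplies the boundary lattice-point count by 2, giving 40.
By Pick's theorem, the interior count of the dilated polygon is 624 − 40/2 + 1 = 605.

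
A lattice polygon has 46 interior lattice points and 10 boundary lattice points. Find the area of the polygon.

By Pick's theorem, A = I + B/2 − 1 = 46 + 10/2 − 1 = 50.

50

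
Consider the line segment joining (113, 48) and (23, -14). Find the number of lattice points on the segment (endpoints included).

3

The number of lattice points on a segment between lattice points is gcd(|Δx|,|Δy|) + 1 = gcd(90,62) + 1 = 2 + 1 = 3.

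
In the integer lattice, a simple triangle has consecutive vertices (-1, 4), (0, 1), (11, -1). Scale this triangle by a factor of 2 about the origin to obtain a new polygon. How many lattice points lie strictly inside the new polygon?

60

Using the shoelace formula, 2A = |[(-1)·1 − 0·4] + [0·(-1) − 11·1] + [11·4 − (-1)·(-1)]| = 31, so the area is 31/2.
Along each edge there are gcd(|Δx|,|Δy|)+1 lattice points, so counting each shared vertex once the boundary has gcd(1,3) + gcd(11,2) + gcd(12,5) = 1+1+1 = 3.
Scaling by 2 multiplies the area by 2² = 4 (so the new area is 62) and multiplies the boundary lattice-point count by 2, giving 6.
By Pick's theorem, the interior count of the dilated polygon is 62 − 6/2 + 1 = 60.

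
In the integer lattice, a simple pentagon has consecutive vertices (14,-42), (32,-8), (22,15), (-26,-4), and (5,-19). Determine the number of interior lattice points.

By the shoelace formula, twice the signed area is |(14·(-8) − 32·(-42)) + (32·15 − 22·(-8)) + (22·(-4) − (-26)·15) + ((-26)·(-19) − 5·(-4)) + (5·(-42) − 14·(-19))| = 2760, so the area is 1380.
Along each edge there are gcd(|Δx|,|Δy|)+1 lattice points, so counting each shared vertex once the boundary has gcd(18,34) + gcd(10,23) + gcd(48,19) + gcd(31,15) + gcd(9,23) = 2+1+1+1+1 = 6.
Pick's theorem gives I = A − B/2 + 1 = 1380 − 6/2 + 1 = 1378.

1378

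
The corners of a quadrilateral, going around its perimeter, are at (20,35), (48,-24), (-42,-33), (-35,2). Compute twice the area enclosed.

Using the shoelace formula, 2A = |[20·(-24) − 48·35] + [48·(-33) − (-42)·(-24)] + [(-42)·2 − (-35)·(-33)] + [(-35)·35 − 20·2]| = 7256, so the area is 3628.

7256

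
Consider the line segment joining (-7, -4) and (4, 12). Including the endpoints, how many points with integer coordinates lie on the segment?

2

The number of lattice points on a segment between lattice points is gcd(|Δx|,|Δy|) + 1 = gcd(11,16) + 1 = 1 + 1 = 2.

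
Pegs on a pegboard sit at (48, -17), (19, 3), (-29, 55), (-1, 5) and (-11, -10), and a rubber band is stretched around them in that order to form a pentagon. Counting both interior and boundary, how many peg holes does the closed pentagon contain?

1128

By the shoelace formula, twice the signed area is |(48·3 − 19·(-17)) + (19·55 − (-29)·3) + ((-29)·5 − (-1)·55) + ((-1)·(-10) − (-11)·5) + ((-11)·(-17) − 48·(-10))| = 2241, so the area is 2241/2.
Summing gcd(|Δx|,|Δy|) over the edges gives the boundary count: gcd(29,20) + gcd(48,52) + gcd(28,50) + gcd(10,15) + gcd(59,7) = 1+4+2+5+1 = 13.
Pick's theorem gives I = A − B/2 + 1 = 2241/2 − 13/2 + 1 = 1115, so the closed region contains I + B = 1115 + 13 = 1128 lattice points.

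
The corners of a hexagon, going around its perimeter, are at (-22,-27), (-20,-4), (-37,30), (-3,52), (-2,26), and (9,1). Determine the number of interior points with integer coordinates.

1722

Using the shoelace formula, 2A = |((-22)·(-4) − (-20)·(-27)) + ((-20)·30 − (-37)·(-4)) + ((-37)·52 − (-3)·30) + ((-3)·26 − (-2)·52) + ((-2)·1 − 9·26) + (9·(-27) − (-22)·1)| = 3465, so the area is 3465/2.
Summing gcd(|Δx|,|Δy|) over the edges gives the boundary count: gcd(2,23) + gcd(17,34) + gcd(34,22) + gcd(1,26) + gcd(11,25) + gcd(31,28) = 1+17+2+1+1+1 = 23.
Pick's theorem gives I = A − B/2 + 1 = 3465/2 − 23/2 + 1 = 1722.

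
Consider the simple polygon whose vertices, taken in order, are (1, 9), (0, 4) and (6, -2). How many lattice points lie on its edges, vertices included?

Along each edge there are gcd(|Δx|,|Δy|)+1 lattice points, so counting each shared vertex once the boundary has gcd(1,5) + gcd(6,6) + gcd(5,11) = 1+6+1 = 8.

8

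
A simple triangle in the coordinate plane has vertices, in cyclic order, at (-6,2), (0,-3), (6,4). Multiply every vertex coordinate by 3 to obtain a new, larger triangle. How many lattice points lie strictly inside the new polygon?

319

The shoelace formula gives twice the area as |((-6)·(-3) − 0·2) + (0·4 − 6·(-3)) + (6·2 − (-6)·4)| = 72, so the area is 36.
Along each edge there are gcd(|Δx|,|Δy|)+1 lattice points, so counting each shared vertex once the boundary has gcd(6,5) + gcd(6,7) + gcd(12,2) = 1+1+2 = 4.
Scaling by 3 multiplies the area by 3² = 9 (so the new area is 324) and multiplies the boundary lattice-point count by 3, giving 12.
By Pick's theorem, the interior count of the dilated polygon is 324 − 12/2 + 1 = 319.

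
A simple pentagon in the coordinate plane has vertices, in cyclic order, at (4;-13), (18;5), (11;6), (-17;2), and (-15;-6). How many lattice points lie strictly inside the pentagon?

Using the shoelace formula, 2A = |[4·5 − 18·(-13)] + [18·6 − 11·5] + [11·2 − (-17)·6] + [(-17)·(-6) − (-15)·2] + [(-15)·(-13) − 4·(-6)]| = 782, so the area is 391.
Summing gcd(|Δx|,|Δy|) over the edges gives the boundary count: gcd(14,18) + gcd(7,1) + gcd(28,4) + gcd(2,8) + gcd(19,7) = 2+1+4+2+1 = 10.
Pick's theorem gives I = A − B/2 + 1 = 391 − 10/2 + 1 = 387.

387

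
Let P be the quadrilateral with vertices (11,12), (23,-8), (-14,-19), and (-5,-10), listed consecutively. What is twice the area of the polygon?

By the shoelace formula, twice the signed area is |[11·(-8) − 23·12] + [23·(-19) − (-14)·(-8)] + [(-14)·(-10) − (-5)·(-19)] + [(-5)·12 − 11·(-10)]| = 818, so the area is 409.

818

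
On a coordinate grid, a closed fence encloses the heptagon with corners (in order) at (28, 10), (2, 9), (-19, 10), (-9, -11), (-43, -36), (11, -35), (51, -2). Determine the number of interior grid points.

Using the shoelace formula, 2A = |[28·9 − 2·10] + [2·10 − (-19)·9] + [(-19)·(-11) − (-9)·10] + [(-9)·(-36) − (-43)·(-11)] + [(-43)·(-35) − 11·(-36)] + [11·(-2) − 51·(-35)] + [51·10 − 28·(-2)]| = 4803, so the area is 4803/2.
The number of boundary lattice points is Σ gcd(|Δx|,|Δy|) = gcd(26,1) + gcd(21,1) + gcd(10,21) + gcd(34,25) + gcd(54,1) + gcd(40,33) + gcd(23,12) = 1+1+1+1+1+1+1 = 7.
Pick's theorem gives I = A − B/2 + 1 = 4803/2 − 7/2 + 1 = 2399.

2399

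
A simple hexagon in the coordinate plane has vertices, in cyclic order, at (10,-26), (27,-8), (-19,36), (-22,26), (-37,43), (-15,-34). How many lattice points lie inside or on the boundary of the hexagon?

The shoelace formula gives twice the area as |(10·(-8) − 27·(-26)) + (27·36 − (-19)·(-8)) + ((-19)·26 − (-22)·36) + ((-22)·43 − (-37)·26) + ((-37)·(-34) − (-15)·43) + ((-15)·(-26) − 10·(-34))| = 4389, so the area is 2194.5.
Summing gcd(|Δx|,|Δy|) over the edges gives the boundary count: gcd(17,18) + gcd(46,44) + gcd(3,10) + gcd(15,17) + gcd(22,77) + gcd(25,8) = 1+2+1+1+11+1 = 17.
Pick's theorem gives I = A − B/2 + 1 = 2194.5 − 17/2 + 1 = 2187, so the closed region contains I + B = 2187 + 17 = 2204 lattice points.

2204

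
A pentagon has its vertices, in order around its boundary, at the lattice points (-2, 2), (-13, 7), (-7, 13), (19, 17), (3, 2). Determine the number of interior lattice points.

232

By the shoelace formula, twice the signed area is |[(-2)·7 − (-13)·2] + [(-13)·13 − (-7)·7] + [(-7)·17 − 19·13] + [19·2 − 3·17] + [3·2 − (-2)·2]| = 477, so the area is 238.5.
Summing gcd(|Δx|,|Δy|) over the edges gives the boundary count: gcd(11,5) + gcd(6,6) + gcd(26,4) + gcd(16,15) + gcd(5,0) = 1+6+2+1+5 = 15.
Pick's theorem gives I = A − B/2 + 1 = 238.5 − 15/2 + 1 = 232.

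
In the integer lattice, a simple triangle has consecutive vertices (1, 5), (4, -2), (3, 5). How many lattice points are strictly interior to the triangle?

Using the shoelace formula, 2A = |[1·(-2) − 4·5] + [4·5 − 3·(-2)] + [3·5 − 1·5]| = 14, so the area is 7.
Summing gcd(|Δx|,|Δy|) over the edges gives the boundary count: gcd(3,7) + gcd(1,7) + gcd(2,0) = 1+1+2 = 4.
By Pick's theorem A = I + B/2 − 1, so I = 7 − 4/2 + 1 = 6.

6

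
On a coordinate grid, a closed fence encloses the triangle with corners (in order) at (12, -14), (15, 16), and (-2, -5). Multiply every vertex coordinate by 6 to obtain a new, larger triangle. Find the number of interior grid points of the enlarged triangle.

By the shoelace formula, twice the signed area is |[12·16 − 15·(-14)] + [15·(-5) − (-2)·16] + [(-2)·(-14) − 12·(-5)]| = 447, so the area is 447/2.
Summing gcd(|Δx|,|Δy|) over the edges gives the boundary count: gcd(3,30) + gcd(17,21) + gcd(14,9) = 3+1+1 = 5.
Scaling by 6 multiplies the area by 6² = 36 (so the new area is 8046) and multiplies the boundary lattice-point count by 6, giving 30.
By Pick's theorem, the interior count of the dilated polygon is 8046 − 30/2 + 1 = 8032.

8032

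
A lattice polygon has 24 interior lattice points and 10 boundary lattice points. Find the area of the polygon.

28

Pick's theorem states A = I + B/2 − 1, so A = 24 + 10/2 − 1 = 28.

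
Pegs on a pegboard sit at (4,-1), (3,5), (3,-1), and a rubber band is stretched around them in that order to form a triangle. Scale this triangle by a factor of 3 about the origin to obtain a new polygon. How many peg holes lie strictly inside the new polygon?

The shoelace formula gives twice the area as |[4·5 − 3·(-1)] + [3·(-1) − 3·5] + [3·(-1) − 4·(-1)]| = 6, so the area is 3.
Summing gcd(|Δx|,|Δy|) over the edges gives the boundary count: gcd(1,6) + gcd(0,6) + gcd(1,0) = 1+6+1 = 8.
Scaling by 3 multiplies the area by 3² = 9 (so the new area is 27) and multiplies the boundary lattice-point count by 3, giving 24.
By Pick's theorem, the interior count of the dilated polygon is 27 − 24/2 + 1 = 16.

16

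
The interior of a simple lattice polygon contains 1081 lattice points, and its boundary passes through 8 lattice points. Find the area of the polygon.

Pick's theorem states A = I + B/2 − 1, so A = 1081 + 8/2 − 1 = 1084.

1084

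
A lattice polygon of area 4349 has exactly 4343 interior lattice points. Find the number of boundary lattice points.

Pick's theorem gives A = I + B/2 − 1, so B = 2(A − I + 1) = 2(4349 − 4343 + 1) = 14.

14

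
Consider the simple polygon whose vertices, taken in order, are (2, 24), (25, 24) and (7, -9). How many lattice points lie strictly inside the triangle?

By the shoelace formula, twice the signed area is |(2·24 − 25·24) + (25·(-9) − 7·24) + (7·24 − 2·(-9))| = 759, so the area is 379.5.
Summing gcd(|Δx|,|Δy|) over the edges gives the boundary count: gcd(23,0) + gcd(18,33) + gcd(5,33) = 23+3+1 = 27.
Pick's theorem gives I = A − B/2 + 1 = 379.5 − 27/2 + 1 = 367.

367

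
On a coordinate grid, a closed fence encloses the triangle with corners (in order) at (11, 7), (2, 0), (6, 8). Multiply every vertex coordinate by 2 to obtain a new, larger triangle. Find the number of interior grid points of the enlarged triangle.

83

Using the shoelace formula, 2A = |(11·0 − 2·7) + (2·8 − 6·0) + (6·7 − 11·8)| = 44, so the area is 22.
The number of boundary lattice points is Σ gcd(|Δx|,|Δy|) = gcd(9,7) + gcd(4,8) + gcd(5,1) = 1+4+1 = 6.
Scaling by 2 multiplies the area by 2² = 4 (so the new area is 88) and multiplies the boundary lattice-point count by 2, giving 12.
By Pick's theorem, the interior count of the dilated polygon is 88 − 12/2 + 1 = 83.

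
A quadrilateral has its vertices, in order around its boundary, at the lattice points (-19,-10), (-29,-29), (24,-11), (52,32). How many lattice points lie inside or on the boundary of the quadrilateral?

1355

By the shoelace formula, twice the signed area is |[(-19)·(-29) − (-29)·(-10)] + [(-29)·(-11) − 24·(-29)] + [24·32 − 52·(-11)] + [52·(-10) − (-19)·32]| = 2704, so the area is 1352.
Along each edge there are gcd(|Δx|,|Δy|)+1 lattice points, so counting each shared vertex once the boundary has gcd(10,19) + gcd(53,18) + gcd(28,43) + gcd(71,42) = 1+1+1+1 = 4.
Pick's theorem gives I = A − B/2 + 1 = 1352 − 4/2 + 1 = 1351, so the closed region contains I + B = 1351 + 4 = 1355 lattice points.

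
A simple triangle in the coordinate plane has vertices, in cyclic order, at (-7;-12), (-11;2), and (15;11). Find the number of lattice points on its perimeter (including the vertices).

4

Summing gcd(|Δx|,|Δy|) over the edges gives the boundary count: gcd(4,14) + gcd(26,9) + gcd(22,23) = 2+1+1 = 4.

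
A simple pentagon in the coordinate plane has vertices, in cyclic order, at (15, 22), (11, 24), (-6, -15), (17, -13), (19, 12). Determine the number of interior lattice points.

The shoelace formula gives twice the area as |(15·24 − 11·22) + (11·(-15) − (-6)·24) + ((-6)·(-13) − 17·(-15)) + (17·12 − 19·(-13)) + (19·22 − 15·12)| = 1119, so the area is 1119/2.
Along each edge there are gcd(|Δx|,|Δy|)+1 lattice points, so counting each shared vertex once the boundary has gcd(4,2) + gcd(17,39) + gcd(23,2) + gcd(2,25) + gcd(4,10) = 2+1+1+1+2 = 7.
By Pick's theorem A = I + B/2 − 1, so I = 1119/2 − 7/2 + 1 = 557.

557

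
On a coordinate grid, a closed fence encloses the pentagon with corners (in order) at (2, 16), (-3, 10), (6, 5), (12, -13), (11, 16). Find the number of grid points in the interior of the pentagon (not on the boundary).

159

By the shoelace formula, twice the signed area is |(2·10 − (-3)·16) + ((-3)·5 − 6·10) + (6·(-13) − 12·5) + (12·16 − 11·(-13)) + (11·16 − 2·16)| = 334, so the area is 167.
The number of boundary lattice points is Σ gcd(|Δx|,|Δy|) = gcd(5,6) + gcd(9,5) + gcd(6,18) + gcd(1,29) + gcd(9,0) = 1+1+6+1+9 = 18.
Pick's theorem gives I = A − B/2 + 1 = 167 − 18/2 + 1 = 159.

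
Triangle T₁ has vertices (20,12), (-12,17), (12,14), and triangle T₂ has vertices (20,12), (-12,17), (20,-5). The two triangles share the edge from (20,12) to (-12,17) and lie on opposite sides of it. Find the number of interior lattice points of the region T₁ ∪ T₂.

273

The union is the simple quadrilateral with vertices (20,12), (12,14), (-12,17), (20,-5) in order.
The shoelace formula gives twice the area as |[20·14 − 12·12] + [12·17 − (-12)·14] + [(-12)·(-5) − 20·17] + [20·12 − 20·(-5)]| = 568, so the area is 284.
Summing gcd(|Δx|,|Δy|) over the edges gives the boundary count: gcd(8,2) + gcd(24,3) + gcd(32,22) + gcd(0,17) = 2+3+2+17 = 24.
By Pick's theorem I = A − B/2 + 1 = 284 − 24/2 + 1 = 273.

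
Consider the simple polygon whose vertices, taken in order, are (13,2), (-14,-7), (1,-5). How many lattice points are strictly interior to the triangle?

Using the shoelace formula, 2A = |[13·(-7) − (-14)·2] + [(-14)·(-5) − 1·(-7)] + [1·2 − 13·(-5)]| = 81, so the area is 81/2.
Along each edge there are gcd(|Δx|,|Δy|)+1 lattice points, so counting each shared vertex once the boundary has gcd(27,9) + gcd(15,2) + gcd(12,7) = 9+1+1 = 11.
By Pick's theorem A = I + B/2 − 1, so I = 81/2 − 11/2 + 1 = 36.

36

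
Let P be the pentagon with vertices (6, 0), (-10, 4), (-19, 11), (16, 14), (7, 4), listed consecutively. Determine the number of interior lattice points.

252

Using the shoelace formula, 2A = |[6·4 − (-10)·0] + [(-10)·11 − (-19)·4] + [(-19)·14 − 16·11] + [16·4 − 7·14] + [7·0 − 6·4]| = 510, so the area is 255.
Summing gcd(|Δx|,|Δy|) over the edges gives the boundary count: gcd(16,4) + gcd(9,7) + gcd(35,3) + gcd(9,10) + gcd(1,4) = 4+1+1+1+1 = 8.
By Pick's theorem A = I + B/2 − 1, so I = 255 − 8/2 + 1 = 252.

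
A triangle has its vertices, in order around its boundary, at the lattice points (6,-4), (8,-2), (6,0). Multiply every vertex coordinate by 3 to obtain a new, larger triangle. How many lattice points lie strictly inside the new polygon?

By the shoelace formula, twice the signed area is |[6·(-2) − 8·(-4)] + [8·0 − 6·(-2)] + [6·(-4) − 6·0]| = 8, so the area is 4.
Along each edge there are gcd(|Δx|,|Δy|)+1 lattice points, so counting each shared vertex once the boundary has gcd(2,2) + gcd(2,2) + gcd(0,4) = 2+2+4 = 8.
Scaling by 3 multiplies the area by 3² = 9 (so the new area is 36) and multiplies the boundary lattice-point count by 3, giving 24.
By Pick's theorem, the interior count of the dilated polygon is 36 − 24/2 + 1 = 25.

25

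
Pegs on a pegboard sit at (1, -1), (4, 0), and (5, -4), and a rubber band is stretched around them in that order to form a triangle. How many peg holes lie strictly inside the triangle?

6

By the shoelace formula, twice the signed area is |[1·0 − 4·(-1)] + [4·(-4) − 5·0] + [5·(-1) − 1·(-4)]| = 13, so the area is 13/2.
Summing gcd(|Δx|,|Δy|) over the edges gives the boundary count: gcd(3,1) + gcd(1,4) + gcd(4,3) = 1+1+1 = 3.
Pick's theorem gives I = A − B/2 + 1 = 13/2 − 3/2 + 1 = 6.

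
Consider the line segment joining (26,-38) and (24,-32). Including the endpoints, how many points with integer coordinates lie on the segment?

The number of lattice points on a segment between lattice points is gcd(|Δx|,|Δy|) + 1 = gcd(2,6) + 1 = 2 + 1 = 3.

3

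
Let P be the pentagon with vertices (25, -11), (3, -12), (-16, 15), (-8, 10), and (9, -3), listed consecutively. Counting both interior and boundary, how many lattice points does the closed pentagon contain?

By the shoelace formula, twice the signed area is |(25·(-12) − 3·(-11)) + (3·15 − (-16)·(-12)) + ((-16)·10 − (-8)·15) + ((-8)·(-3) − 9·10) + (9·(-11) − 25·(-3))| = 544, so the area is 272.
The number of boundary lattice points is Σ gcd(|Δx|,|Δy|) = gcd(22,1) + gcd(19,27) + gcd(8,5) + gcd(17,13) + gcd(16,8) = 1+1+1+1+8 = 12.
Pick's theorem gives I = A − B/2 + 1 = 272 − 12/2 + 1 = 267, so the closed region contains I + B = 267 + 12 = 279 lattice points.

279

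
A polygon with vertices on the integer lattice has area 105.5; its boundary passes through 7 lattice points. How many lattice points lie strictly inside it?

From Pick's theorem, I = A − B/2 + 1 = 105.5 − 7/2 + 1 = 103.

103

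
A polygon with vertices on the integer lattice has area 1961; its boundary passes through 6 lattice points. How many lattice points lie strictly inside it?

1959

Pick's theorem A = I + B/2 − 1 rearranges to I = A − B/2 + 1 = 1961 − 6/2 + 1 = 1959.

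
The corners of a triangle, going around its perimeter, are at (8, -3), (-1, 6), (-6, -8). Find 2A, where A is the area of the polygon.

171

By the shoelace formula, twice the signed area is |(8·6 − (-1)·(-3)) + ((-1)·(-8) − (-6)·6) + ((-6)·(-3) − 8·(-8))| = 171, so the area is 171/2.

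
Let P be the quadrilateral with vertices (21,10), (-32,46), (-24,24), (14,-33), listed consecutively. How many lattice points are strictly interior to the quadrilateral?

The shoelace formula gives twice the area as |(21·46 − (-32)·10) + ((-32)·24 − (-24)·46) + ((-24)·(-33) − 14·24) + (14·10 − 21·(-33))| = 2911, so the area is 1455.5.
Summing gcd(|Δx|,|Δy|) over the edges gives the boundary count: gcd(53,36) + gcd(8,22) + gcd(38,57) + gcd(7,43) = 1+2+19+1 = 23.
By Pick's theorem A = I + B/2 − 1, so I = 1455.5 − 23/2 + 1 = 1445.

1445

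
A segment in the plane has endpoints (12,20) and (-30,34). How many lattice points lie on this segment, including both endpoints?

The number of lattice points on a segment between lattice points is gcd(|Δx|,|Δy|) + 1 = gcd(42,14) + 1 = 14 + 1 = 15.

15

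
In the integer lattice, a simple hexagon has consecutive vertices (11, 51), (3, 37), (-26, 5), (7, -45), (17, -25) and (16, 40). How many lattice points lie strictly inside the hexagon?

The shoelace formula gives twice the area as |[11·37 − 3·51] + [3·5 − (-26)·37] + [(-26)·(-45) − 7·5] + [7·(-25) − 17·(-45)] + [17·40 − 16·(-25)] + [16·51 − 11·40]| = 4412, so the area is 2206.
Summing gcd(|Δx|,|Δy|) over the edges gives the boundary count: gcd(8,14) + gcd(29,32) + gcd(33,50) + gcd(10,20) + gcd(1,65) + gcd(5,11) = 2+1+1+10+1+1 = 16.
By Pick's theorem A = I + B/2 − 1, so I = 2206 − 16/2 + 1 = 2199.

2199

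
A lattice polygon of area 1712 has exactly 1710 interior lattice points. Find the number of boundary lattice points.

Pick's theorem gives A = I + B/2 − 1, so B = 2(A − I + 1) = 2(1712 − 1710 + 1) = 6.

6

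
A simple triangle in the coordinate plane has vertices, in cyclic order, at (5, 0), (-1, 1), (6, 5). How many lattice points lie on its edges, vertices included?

3

The number of boundary lattice points is Σ gcd(|Δx|,|Δy|) = gcd(6,1) + gcd(7,4) + gcd(1,5) = 1+1+1 = 3.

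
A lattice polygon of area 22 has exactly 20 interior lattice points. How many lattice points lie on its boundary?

6

Pick's theorem gives A = I + B/2 − 1, so B = 2(A − I + 1) = 2(22 − 20 + 1) = 6.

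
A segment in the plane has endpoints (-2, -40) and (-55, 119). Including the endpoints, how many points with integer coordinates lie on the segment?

The number of lattice points on a segment between lattice points is gcd(|Δx|,|Δy|) + 1 = gcd(53,159) + 1 = 53 + 1 = 54.

54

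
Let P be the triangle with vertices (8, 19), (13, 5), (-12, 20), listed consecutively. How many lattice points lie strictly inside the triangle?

The shoelace formula gives twice the area as |(8·5 − 13·19) + (13·20 − (-12)·5) + ((-12)·19 − 8·20)| = 275, so the area is 137.5.
The number of boundary lattice points is Σ gcd(|Δx|,|Δy|) = gcd(5,14) + gcd(25,15) + gcd(20,1) = 1+5+1 = 7.
Pick's theorem gives I = A − B/2 + 1 = 137.5 − 7/2 + 1 = 135.

135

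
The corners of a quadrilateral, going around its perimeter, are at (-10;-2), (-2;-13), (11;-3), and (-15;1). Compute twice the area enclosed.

The shoelace formula gives twice the area as |((-10)·(-13) − (-2)·(-2)) + ((-2)·(-3) − 11·(-13)) + (11·1 − (-15)·(-3)) + ((-15)·(-2) − (-10)·1)| = 281, so the area is 140.5.

281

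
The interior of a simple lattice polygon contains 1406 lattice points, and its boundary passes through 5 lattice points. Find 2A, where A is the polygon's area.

By Pick's theorem, A = I + B/2 − 1 = 1406 + 5/2 − 1 = 2815/2.
Hence 2A = 2815.

2815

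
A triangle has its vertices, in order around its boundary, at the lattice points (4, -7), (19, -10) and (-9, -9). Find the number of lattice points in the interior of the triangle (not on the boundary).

33

The shoelace formula gives twice the area as |(4·(-10) − 19·(-7)) + (19·(-9) − (-9)·(-10)) + ((-9)·(-7) − 4·(-9))| = 69, so the area is 34.5.
Summing gcd(|Δx|,|Δy|) over the edges gives the boundary count: gcd(15,3) + gcd(28,1) + gcd(13,2) = 3+1+1 = 5.
By Pick's theorem A = I + B/2 − 1, so I = 34.5 − 5/2 + 1 = 33.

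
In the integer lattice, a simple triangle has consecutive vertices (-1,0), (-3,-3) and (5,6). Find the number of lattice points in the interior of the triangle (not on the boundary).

0

Using the shoelace formula, 2A = |((-1)·(-3) − (-3)·0) + ((-3)·6 − 5·(-3)) + (5·0 − (-1)·6)| = 6, so the area is 3.
Along each edge there are gcd(|Δx|,|Δy|)+1 lattice points, so counting each shared vertex once the boundary has gcd(2,3) + gcd(8,9) + gcd(6,6) = 1+1+6 = 8.
Pick's theorem gives I = A − B/2 + 1 = 3 − 8/2 + 1 = 0.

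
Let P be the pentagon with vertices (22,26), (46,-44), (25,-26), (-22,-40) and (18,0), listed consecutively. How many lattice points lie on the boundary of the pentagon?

48

The number of boundary lattice points is Σ gcd(|Δx|,|Δy|) = gcd(24,70) + gcd(21,18) + gcd(47,14) + gcd(40,40) + gcd(4,26) = 2+3+1+40+2 = 48.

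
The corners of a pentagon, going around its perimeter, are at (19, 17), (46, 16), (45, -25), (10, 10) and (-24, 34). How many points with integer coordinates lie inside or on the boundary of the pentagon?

1082

Using the shoelace formula, 2A = |(19·16 − 46·17) + (46·(-25) − 45·16) + (45·10 − 10·(-25)) + (10·34 − (-24)·10) + ((-24)·17 − 19·34)| = 2122, so the area is 1061.
Summing gcd(|Δx|,|Δy|) over the edges gives the boundary count: gcd(27,1) + gcd(1,41) + gcd(35,35) + gcd(34,24) + gcd(43,17) = 1+1+35+2+1 = 40.
Pick's theorem gives I = A − B/2 + 1 = 1061 − 40/2 + 1 = 1042, so the closed region contains I + B = 1042 + 40 = 1082 lattice points.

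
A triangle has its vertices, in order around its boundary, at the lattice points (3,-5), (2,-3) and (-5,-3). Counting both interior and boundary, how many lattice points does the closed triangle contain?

13

By the shoelace formula, twice the signed area is |[3·(-3) − 2·(-5)] + [2·(-3) − (-5)·(-3)] + [(-5)·(-5) − 3·(-3)]| = 14, so the area is 7.
Summing gcd(|Δx|,|Δy|) over the edges gives the boundary count: gcd(1,2) + gcd(7,0) + gcd(8,2) = 1+7+2 = 10.
Pick's theorem gives I = A − B/2 + 1 = 7 − 10/2 + 1 = 3, so the closed region contains I + B = 3 + 10 = 13 lattice points.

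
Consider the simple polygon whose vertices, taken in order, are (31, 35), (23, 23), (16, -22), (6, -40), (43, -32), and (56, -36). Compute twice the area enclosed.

3374

By the shoelace formula, twice the signed area is |(31·23 − 23·35) + (23·(-22) − 16·23) + (16·(-40) − 6·(-22)) + (6·(-32) − 43·(-40)) + (43·(-36) − 56·(-32)) + (56·35 − 31·(-36))| = 3374, so the area is 1687.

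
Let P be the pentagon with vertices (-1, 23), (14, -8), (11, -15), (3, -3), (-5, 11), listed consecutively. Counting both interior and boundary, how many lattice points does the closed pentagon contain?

The shoelace formula gives twice the area as |((-1)·(-8) − 14·23) + (14·(-15) − 11·(-8)) + (11·(-3) − 3·(-15)) + (3·11 − (-5)·(-3)) + ((-5)·23 − (-1)·11)| = 510, so the area is 255.
The number of boundary lattice points is Σ gcd(|Δx|,|Δy|) = gcd(15,31) + gcd(3,7) + gcd(8,12) + gcd(8,14) + gcd(4,12) = 1+1+4+2+4 = 12.
Pick's theorem gives I = A − B/2 + 1 = 255 − 12/2 + 1 = 250, so the closed region contains I + B = 250 + 12 = 262 lattice points.

262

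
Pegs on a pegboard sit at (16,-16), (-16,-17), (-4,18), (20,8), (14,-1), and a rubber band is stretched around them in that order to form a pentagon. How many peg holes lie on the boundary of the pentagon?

8

Summing gcd(|Δx|,|Δy|) over the edges gives the boundary count: gcd(32,1) + gcd(12,35) + gcd(24,10) + gcd(6,9) + gcd(2,15) = 1+1+2+3+1 = 8.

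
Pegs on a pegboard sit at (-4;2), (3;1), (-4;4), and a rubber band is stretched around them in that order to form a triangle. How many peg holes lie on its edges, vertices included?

Summing gcd(|Δx|,|Δy|) over the edges gives the boundary count: gcd(7,1) + gcd(7,3) + gcd(0,2) = 1+1+2 = 4.

4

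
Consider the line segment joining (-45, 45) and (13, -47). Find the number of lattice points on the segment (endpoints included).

3

The number of lattice points on a segment between lattice points is gcd(|Δx|,|Δy|) + 1 = gcd(58,92) + 1 = 2 + 1 = 3.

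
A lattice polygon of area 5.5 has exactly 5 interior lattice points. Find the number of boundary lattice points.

Pick's theorem gives A = I + B/2 − 1, so B = 2(A − I + 1) = 2(5.5 − 5 + 1) = 3.

3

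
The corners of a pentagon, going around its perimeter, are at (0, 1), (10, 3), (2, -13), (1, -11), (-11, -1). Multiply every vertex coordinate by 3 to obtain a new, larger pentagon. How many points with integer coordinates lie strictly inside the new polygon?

Using the shoelace formula, 2A = |(0·3 − 10·1) + (10·(-13) − 2·3) + (2·(-11) − 1·(-13)) + (1·(-1) − (-11)·(-11)) + ((-11)·1 − 0·(-1))| = 288, so the area is 144.
Along each edge there are gcd(|Δx|,|Δy|)+1 lattice points, so counting each shared vertex once the boundary has gcd(10,2) + gcd(8,16) + gcd(1,2) + gcd(12,10) + gcd(11,2) = 2+8+1+2+1 = 14.
Scaling by 3 multiplies the area by 3² = 9 (so the new area is 1296) and multiplies the boundary lattice-point count by 3, giving 42.
By Pick's theorem, the interior count of the dilated polygon is 1296 − 42/2 + 1 = 1276.

1276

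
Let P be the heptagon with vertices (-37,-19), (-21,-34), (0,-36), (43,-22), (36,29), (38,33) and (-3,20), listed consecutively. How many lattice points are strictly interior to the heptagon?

3469

The shoelace formula gives twice the area as |[(-37)·(-34) − (-21)·(-19)] + [(-21)·(-36) − 0·(-34)] + [0·(-22) − 43·(-36)] + [43·29 − 36·(-22)] + [36·33 − 38·29] + [38·20 − (-3)·33] + [(-3)·(-19) − (-37)·20]| = 6944, so the area is 3472.
Summing gcd(|Δx|,|Δy|) over the edges gives the boundary count: gcd(16,15) + gcd(21,2) + gcd(43,14) + gcd(7,51) + gcd(2,4) + gcd(41,13) + gcd(34,39) = 1+1+1+1+2+1+1 = 8.
Pick's theorem gives I = A − B/2 + 1 = 3472 − 8/2 + 1 = 3469.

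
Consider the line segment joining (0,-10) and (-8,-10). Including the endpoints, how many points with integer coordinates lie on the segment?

9

The number of lattice points on a segment between lattice points is gcd(|Δx|,|Δy|) + 1 = gcd(8,0) + 1 = 8 + 1 = 9.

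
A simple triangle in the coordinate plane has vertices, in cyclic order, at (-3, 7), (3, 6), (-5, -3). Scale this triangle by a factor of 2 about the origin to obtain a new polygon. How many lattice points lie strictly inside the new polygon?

The shoelace formula gives twice the area as |((-3)·6 − 3·7) + (3·(-3) − (-5)·6) + ((-5)·7 − (-3)·(-3))| = 62, so the area is 31.
Along each edge there are gcd(|Δx|,|Δy|)+1 lattice points, so counting each shared vertex once the boundary has gcd(6,1) + gcd(8,9) + gcd(2,10) = 1+1+2 = 4.
Scaling by 2 multiplies the area by 2² = 4 (so the new area is 124) and multiplies the boundary lattice-point count by 2, giving 8.
By Pick's theorem, the interior count of the dilated polygon is 124 − 8/2 + 1 = 121.

121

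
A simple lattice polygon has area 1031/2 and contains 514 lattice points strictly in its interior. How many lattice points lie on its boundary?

Pick's theorem gives A = I + B/2 − 1, so B = 2(A − I + 1) = 2(1031/2 − 514 + 1) = 5.

5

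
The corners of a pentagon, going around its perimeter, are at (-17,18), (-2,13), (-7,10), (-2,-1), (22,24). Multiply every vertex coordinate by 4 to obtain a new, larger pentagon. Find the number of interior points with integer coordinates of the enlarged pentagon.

5507

Using the shoelace formula, 2A = |((-17)·13 − (-2)·18) + ((-2)·10 − (-7)·13) + ((-7)·(-1) − (-2)·10) + ((-2)·24 − 22·(-1)) + (22·18 − (-17)·24)| = 691, so the area is 345.5.
Along each edge there are gcd(|Δx|,|Δy|)+1 lattice points, so counting each shared vertex once the boundary has gcd(15,5) + gcd(5,3) + gcd(5,11) + gcd(24,25) + gcd(39,6) = 5+1+1+1+3 = 11.
Scaling by 4 multiplies the area by 4² = 16 (so the new area is 5528) and multiplies the boundary lattice-point count by 4, giving 44.
By Pick's theorem, the interior count of the dilated polygon is 5528 − 44/2 + 1 = 5507.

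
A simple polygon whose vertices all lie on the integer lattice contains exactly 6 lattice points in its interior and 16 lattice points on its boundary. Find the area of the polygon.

13

By Pick's theorem, A = I + B/2 − 1 = 6 + 16/2 − 1 = 13.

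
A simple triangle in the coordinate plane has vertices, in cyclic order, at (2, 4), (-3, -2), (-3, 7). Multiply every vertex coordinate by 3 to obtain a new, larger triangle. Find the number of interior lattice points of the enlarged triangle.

187

By the shoelace formula, twice the signed area is |(2·(-2) − (-3)·4) + ((-3)·7 − (-3)·(-2)) + ((-3)·4 − 2·7)| = 45, so the area is 45/2.
Summing gcd(|Δx|,|Δy|) over the edges gives the boundary count: gcd(5,6) + gcd(0,9) + gcd(5,3) = 1+9+1 = 11.
Scaling by 3 multiplies the area by 3² = 9 (so the new area is 405/2) and multiplies the boundary lattice-point count by 3, giving 33.
By Pick's theorem, the interior count of the dilated polygon is 405/2 − 33/2 + 1 = 187.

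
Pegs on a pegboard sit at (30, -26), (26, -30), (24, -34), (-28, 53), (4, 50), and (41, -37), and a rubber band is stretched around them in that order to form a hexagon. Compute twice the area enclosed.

3834

Using the shoelace formula, 2A = |(30·(-30) − 26·(-26)) + (26·(-34) − 24·(-30)) + (24·53 − (-28)·(-34)) + ((-28)·50 − 4·53) + (4·(-37) − 41·50) + (41·(-26) − 30·(-37))| = 3834, so the area is 1917.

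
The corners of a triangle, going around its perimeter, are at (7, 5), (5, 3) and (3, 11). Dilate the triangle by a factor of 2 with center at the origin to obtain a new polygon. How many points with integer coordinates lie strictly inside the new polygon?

35

By the shoelace formula, twice the signed area is |(7·3 − 5·5) + (5·11 − 3·3) + (3·5 − 7·11)| = 20, so the area is 10.
Along each edge there are gcd(|Δx|,|Δy|)+1 lattice points, so counting each shared vertex once the boundary has gcd(2,2) + gcd(2,8) + gcd(4,6) = 2+2+2 = 6.
Scaling by 2 multiplies the area by 2² = 4 (so the new area is 40) and multiplies the boundary lattice-point count by 2, giving 12.
By Pick's theorem, the interior count of the dilated polygon is 40 − 12/2 + 1 = 35.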